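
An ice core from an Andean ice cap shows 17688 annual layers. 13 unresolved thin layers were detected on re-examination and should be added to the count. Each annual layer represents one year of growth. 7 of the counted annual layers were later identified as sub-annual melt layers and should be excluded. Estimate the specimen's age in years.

Correcting the raw count gives 17688 − 7 + 13 = 17694 true annual layers.
At one annual layer per year, that is 17694 years.

17694 years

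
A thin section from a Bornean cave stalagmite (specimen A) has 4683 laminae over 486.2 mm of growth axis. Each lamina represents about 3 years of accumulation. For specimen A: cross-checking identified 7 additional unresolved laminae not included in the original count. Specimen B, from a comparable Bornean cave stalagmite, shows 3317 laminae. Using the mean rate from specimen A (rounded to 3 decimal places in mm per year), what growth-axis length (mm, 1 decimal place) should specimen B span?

Specimen A: adjusted count: 4683 + 7 = 4690 laminae.
Specimen A: multiplying by 3 years per lamina: 4690 × 3 = 14070 years.
A: Extension rate ≈ 486.2 / 14070 = 0.035 mm per year.
Specimen B: multiplying by 3 years per lamina: 3317 × 3 = 9951 years. B's length ≈ 0.035 × 9951 = 348.3 mm.

348.3 mm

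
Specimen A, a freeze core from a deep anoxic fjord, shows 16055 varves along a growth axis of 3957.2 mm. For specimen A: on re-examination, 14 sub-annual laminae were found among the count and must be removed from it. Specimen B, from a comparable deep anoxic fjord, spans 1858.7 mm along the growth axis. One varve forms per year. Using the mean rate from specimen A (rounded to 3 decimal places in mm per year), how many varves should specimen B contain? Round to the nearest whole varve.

7525 varves

Specimen A: adjusted count: 16055 − 14 = 16041 varves.
A: Mean rate = 3957.2 mm / 16041 years ≈ 0.247 mm/year.
B spans 1858.7 / 0.247 = 7525.10 years ≈ 7525 varves.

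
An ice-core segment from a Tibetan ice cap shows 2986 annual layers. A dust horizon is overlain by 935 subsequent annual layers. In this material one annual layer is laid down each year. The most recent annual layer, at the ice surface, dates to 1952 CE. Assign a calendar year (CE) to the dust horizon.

935 annual layers post-date the dust horizon.
1952 − 935 = 1017 CE.

1017 CE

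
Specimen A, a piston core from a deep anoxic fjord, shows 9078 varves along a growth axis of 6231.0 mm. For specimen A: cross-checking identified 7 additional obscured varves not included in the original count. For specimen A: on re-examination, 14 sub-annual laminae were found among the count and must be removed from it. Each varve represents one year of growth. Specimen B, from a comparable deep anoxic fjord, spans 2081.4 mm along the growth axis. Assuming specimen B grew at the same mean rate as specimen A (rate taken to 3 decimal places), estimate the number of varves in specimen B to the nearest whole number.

3030 varves

Specimen A: adjusted count: 9078 − 14 + 7 = 9071 varves.
A: 6231.0 mm over 9071 years gives 6231.0 / 9071 ≈ 0.687 mm/year.
Specimen B: 2081.4 mm / 0.687 mm per year = 3029.69 years ≈ 3030 varves.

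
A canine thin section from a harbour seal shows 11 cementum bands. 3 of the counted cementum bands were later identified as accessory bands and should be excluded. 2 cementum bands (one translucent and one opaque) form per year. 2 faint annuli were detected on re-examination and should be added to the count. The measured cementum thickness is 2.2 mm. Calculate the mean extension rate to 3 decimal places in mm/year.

After corrections the count is 11 − 3 + 2 = 10 cementum bands.
10 cementum bands at 2 per year is 10 / 2 = 5 years.
Extension rate ≈ 2.2 / 5 = 0.440 mm/year.

0.440 mm/year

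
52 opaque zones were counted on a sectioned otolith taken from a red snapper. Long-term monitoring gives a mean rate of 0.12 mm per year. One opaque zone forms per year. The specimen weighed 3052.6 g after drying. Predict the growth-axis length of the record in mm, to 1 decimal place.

6.2 mm

The record spans 52 years at 0.12 mm per year.
52 years at 0.12 mm/year gives 0.12 × 52 = 6.2 mm.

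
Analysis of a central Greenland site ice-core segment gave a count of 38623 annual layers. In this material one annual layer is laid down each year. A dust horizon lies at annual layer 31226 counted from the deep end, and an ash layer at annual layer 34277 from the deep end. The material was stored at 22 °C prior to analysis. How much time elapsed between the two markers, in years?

3051 years

Separation: 34277 − 31226 = 3051 annual layers.
That is 3051 years at one annual layer per year.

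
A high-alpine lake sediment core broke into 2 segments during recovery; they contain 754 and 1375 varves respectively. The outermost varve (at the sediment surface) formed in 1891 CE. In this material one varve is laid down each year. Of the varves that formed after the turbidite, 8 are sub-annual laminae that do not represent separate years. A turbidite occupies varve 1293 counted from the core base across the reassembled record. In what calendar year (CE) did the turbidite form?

1063 CE

Total varves = 754 + 1375 = 2129.
The turbidite sits at varve 1293 from the core base, so 2129 − 1293 = 836 varves formed after it.
Excluding 8 false varves: 836 − 8 = 828.
Counting back 828 years from 1891 CE places the turbidite in 1891 − 828 = 1063 CE.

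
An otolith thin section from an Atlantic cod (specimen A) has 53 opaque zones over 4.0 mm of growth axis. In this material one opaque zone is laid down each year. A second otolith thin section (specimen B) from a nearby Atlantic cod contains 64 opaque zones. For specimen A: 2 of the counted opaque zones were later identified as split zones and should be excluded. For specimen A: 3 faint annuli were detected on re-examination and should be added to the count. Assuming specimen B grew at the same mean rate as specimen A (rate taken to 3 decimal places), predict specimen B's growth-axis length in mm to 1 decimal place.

Specimen A: correcting the raw count gives 53 − 2 + 3 = 54 true opaque zones.
A: Mean rate = 4.0 mm / 54 years ≈ 0.074 mm/year.
For B, 0.074 mm/year × 64 years = 4.7 mm.

4.7 mm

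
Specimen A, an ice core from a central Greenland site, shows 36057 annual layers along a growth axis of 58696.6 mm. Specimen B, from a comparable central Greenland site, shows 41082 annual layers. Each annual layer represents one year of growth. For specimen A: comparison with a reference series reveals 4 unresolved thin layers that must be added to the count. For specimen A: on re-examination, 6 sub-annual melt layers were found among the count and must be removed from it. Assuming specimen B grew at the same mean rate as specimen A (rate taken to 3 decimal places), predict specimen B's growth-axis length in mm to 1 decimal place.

Specimen A: after corrections the count is 36057 − 6 + 4 = 36055 annual layers.
A: Extension rate ≈ 58696.6 / 36055 = 1.628 mm/year.
B's length ≈ 1.628 × 41082 = 66881.5 mm.

66881.5 mm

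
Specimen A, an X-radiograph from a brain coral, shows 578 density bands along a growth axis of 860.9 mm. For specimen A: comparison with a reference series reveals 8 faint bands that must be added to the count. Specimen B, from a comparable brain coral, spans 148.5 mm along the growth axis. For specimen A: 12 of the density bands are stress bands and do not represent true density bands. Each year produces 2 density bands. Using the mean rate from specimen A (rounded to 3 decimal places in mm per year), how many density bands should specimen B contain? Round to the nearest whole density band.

Specimen A: correcting the raw count gives 578 − 12 + 8 = 574 true density bands.
Specimen A: dividing by 2 density bands per year: 574 / 2 = 287 years.
A: 860.9 mm over 287 years gives 860.9 / 287 ≈ 3.000 mm per year.
B spans 148.5 / 3.000 = 49.50 years; at 2 density bands per year that is 49.50 × 2 ≈ 99 density bands.

99 density bands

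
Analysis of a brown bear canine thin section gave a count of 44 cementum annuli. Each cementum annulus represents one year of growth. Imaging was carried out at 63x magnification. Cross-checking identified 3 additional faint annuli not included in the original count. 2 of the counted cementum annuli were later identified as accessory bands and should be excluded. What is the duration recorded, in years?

45 yr

True cementum annulus count = 44 − 2 + 3 = 45.
At one cementum annulus per year, that is 45 years.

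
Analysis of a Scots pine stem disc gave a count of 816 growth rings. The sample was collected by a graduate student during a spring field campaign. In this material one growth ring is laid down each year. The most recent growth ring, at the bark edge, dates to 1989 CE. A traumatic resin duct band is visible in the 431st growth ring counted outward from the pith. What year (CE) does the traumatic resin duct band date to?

816 − 431 = 385 growth rings lie beyond the traumatic resin duct band toward the bark edge.
Counting back 385 years from 1989 CE places the traumatic resin duct band in 1989 − 385 = 1604 CE.

1604 CE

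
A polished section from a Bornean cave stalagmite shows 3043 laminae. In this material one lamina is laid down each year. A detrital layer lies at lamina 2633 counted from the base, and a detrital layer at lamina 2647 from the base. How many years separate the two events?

Separation: 2647 − 2633 = 14 laminae.
One lamina per year makes the interval 14 years.

14 yr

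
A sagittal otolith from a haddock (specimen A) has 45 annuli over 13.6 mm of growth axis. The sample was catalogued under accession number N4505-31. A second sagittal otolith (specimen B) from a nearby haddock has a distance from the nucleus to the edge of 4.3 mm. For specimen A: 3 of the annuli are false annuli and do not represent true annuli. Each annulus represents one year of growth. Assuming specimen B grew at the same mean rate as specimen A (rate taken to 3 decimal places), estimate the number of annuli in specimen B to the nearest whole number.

13 annuli

Specimen A: true annulus count = 45 − 3 = 42.
A: Mean rate = 13.6 mm / 42 years ≈ 0.324 mm/year.
B spans 4.3 / 0.324 = 13.27 years ≈ 13 annuli.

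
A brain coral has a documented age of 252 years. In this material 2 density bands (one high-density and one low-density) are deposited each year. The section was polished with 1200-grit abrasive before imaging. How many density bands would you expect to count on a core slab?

Expected density bands: 252 × 2 = 504.
So 504 density bands should be present.

504 density bands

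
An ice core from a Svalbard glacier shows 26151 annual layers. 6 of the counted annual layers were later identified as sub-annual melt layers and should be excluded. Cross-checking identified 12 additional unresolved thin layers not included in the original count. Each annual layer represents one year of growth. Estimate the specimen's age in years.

26157 years

After corrections the count is 26151 − 6 + 12 = 26157 annual layers.
One annual layer per year makes the duration 26157 years.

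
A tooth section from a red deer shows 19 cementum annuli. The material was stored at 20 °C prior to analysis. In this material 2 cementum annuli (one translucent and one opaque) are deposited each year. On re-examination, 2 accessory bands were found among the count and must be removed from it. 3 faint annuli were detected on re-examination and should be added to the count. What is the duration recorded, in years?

Adjusted count: 19 − 2 + 3 = 20 cementum annuli.
With 2 cementum annuli per year, 20 / 2 = 10 years.

10 yr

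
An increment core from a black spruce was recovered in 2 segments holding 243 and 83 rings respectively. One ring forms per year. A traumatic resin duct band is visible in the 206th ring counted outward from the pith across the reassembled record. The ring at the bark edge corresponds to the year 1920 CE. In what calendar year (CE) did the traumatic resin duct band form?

1800 CE

Total rings = 243 + 83 = 326.
The traumatic resin duct band sits at ring 206 from the pith, so 326 − 206 = 120 rings formed after it.
1920 − 120 = 1800 CE.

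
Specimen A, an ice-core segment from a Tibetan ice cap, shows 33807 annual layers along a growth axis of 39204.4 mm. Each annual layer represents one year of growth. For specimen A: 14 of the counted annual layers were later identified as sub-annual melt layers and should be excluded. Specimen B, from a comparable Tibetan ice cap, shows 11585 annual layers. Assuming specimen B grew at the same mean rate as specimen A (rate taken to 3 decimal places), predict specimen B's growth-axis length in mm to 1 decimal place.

Specimen A: adjusted count: 33807 − 14 = 33793 annual layers.
A: Mean rate = 39204.4 mm / 33793 years ≈ 1.160 mm/year.
B's length ≈ 1.160 × 11585 = 13438.6 mm.

13438.6 mm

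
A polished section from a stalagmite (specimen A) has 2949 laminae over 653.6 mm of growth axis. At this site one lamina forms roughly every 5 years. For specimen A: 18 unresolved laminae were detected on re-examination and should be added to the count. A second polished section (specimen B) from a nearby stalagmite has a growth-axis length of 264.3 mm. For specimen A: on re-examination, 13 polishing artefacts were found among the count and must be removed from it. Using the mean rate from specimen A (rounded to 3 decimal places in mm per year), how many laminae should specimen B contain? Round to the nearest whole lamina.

1201 laminae

Specimen A: adjusted count: 2949 − 13 + 18 = 2954 laminae.
Specimen A: 2954 laminae at 5 years each span 2954 × 5 = 14770 years.
A: Mean rate = 653.6 mm / 14770 years ≈ 0.044 mm/yr.
For B, 264.3 / 0.044 = 6006.82 years; at 5 years per lamina that is 6006.82 / 5 ≈ 1201 laminae.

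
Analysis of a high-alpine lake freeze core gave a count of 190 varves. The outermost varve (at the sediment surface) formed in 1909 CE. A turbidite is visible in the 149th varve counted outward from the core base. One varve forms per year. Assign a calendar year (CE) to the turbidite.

Between varve 149 and the sediment surface there are 190 − 149 = 41 varves.
Counting back 41 years from 1909 CE places the turbidite in 1909 − 41 = 1868 CE.

1868 CE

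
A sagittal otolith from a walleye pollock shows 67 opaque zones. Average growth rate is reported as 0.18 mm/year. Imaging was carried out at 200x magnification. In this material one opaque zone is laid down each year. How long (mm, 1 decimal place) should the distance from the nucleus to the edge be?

67 years of growth are recorded.
Length ≈ 0.18 × 67 = 12.1 mm.

12.1 mm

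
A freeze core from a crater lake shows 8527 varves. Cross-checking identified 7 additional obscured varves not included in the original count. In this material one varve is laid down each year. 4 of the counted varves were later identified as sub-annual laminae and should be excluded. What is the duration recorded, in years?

8530 years

Adjusted count: 8527 − 4 + 7 = 8530 varves.
At one varve per year, that is 8530 years.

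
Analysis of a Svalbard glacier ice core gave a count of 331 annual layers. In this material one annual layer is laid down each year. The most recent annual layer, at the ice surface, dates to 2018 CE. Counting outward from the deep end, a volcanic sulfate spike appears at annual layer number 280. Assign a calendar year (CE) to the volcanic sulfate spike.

Between annual layer 280 and the ice surface there are 331 − 280 = 51 annual layers.
Counting back 51 years from 2018 CE places the volcanic sulfate spike in 2018 − 51 = 1967 CE.

1967 CE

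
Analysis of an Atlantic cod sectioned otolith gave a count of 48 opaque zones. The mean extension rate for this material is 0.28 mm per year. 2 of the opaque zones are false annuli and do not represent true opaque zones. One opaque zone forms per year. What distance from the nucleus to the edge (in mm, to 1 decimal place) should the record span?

12.9 mm

After corrections the count is 48 − 2 = 46 opaque zones.
Length ≈ 0.28 × 46 = 12.9 mm.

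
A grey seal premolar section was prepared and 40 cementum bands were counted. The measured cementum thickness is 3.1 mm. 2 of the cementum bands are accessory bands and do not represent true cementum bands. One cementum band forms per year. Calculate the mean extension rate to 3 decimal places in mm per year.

0.082 mm per year

Correcting the raw count gives 40 − 2 = 38 true cementum bands.
Extension rate ≈ 3.1 / 38 = 0.082 mm per year.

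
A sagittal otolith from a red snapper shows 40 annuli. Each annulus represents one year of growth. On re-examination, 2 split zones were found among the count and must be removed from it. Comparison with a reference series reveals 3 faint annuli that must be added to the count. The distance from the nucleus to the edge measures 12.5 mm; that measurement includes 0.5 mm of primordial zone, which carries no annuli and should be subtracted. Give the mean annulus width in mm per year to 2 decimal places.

0.29 mm per year

After corrections the count is 40 − 2 + 3 = 41 annuli.
Removing the 0.5 mm offcut leaves 12.5 − 0.5 = 12.0 mm.
Extension rate ≈ 12.0 / 41 = 0.29 mm per year.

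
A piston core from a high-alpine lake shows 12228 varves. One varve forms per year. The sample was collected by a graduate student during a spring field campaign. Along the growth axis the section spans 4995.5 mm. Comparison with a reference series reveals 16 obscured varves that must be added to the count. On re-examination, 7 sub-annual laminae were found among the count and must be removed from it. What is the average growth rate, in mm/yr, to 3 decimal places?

Correcting the raw count gives 12228 − 7 + 16 = 12237 true varves.
4995.5 mm over 12237 years gives 4995.5 / 12237 ≈ 0.408 mm/yr.

0.408 mm/yr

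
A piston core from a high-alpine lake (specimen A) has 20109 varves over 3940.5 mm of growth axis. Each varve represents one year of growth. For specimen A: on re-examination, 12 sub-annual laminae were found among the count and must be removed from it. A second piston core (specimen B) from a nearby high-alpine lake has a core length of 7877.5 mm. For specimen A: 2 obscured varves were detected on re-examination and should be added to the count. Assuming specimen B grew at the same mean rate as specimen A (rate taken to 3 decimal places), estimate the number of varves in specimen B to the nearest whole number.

Specimen A: correcting the raw count gives 20109 − 12 + 2 = 20099 true varves.
A: Mean rate = 3940.5 mm / 20099 years ≈ 0.196 mm/year.
B spans 7877.5 / 0.196 = 40191.33 years ≈ 40191 varves.

40191 varves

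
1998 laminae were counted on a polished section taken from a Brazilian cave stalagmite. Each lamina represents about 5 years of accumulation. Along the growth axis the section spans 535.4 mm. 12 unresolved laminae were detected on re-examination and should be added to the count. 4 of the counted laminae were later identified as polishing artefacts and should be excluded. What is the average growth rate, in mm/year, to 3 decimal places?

0.053 mm/year

Correcting the raw count gives 1998 − 4 + 12 = 2006 true laminae.
At 5 years per lamina, 2006 × 5 = 10030 years.
Extension rate ≈ 535.4 / 10030 = 0.053 mm/year.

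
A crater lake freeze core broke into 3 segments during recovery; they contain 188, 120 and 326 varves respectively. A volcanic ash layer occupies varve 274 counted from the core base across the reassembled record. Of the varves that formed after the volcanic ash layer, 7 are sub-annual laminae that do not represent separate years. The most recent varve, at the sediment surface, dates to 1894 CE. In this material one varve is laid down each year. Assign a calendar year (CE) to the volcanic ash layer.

1541 CE

Total varves = 188 + 120 + 326 = 634.
The volcanic ash layer sits at varve 274 from the core base, so 634 − 274 = 360 varves formed after it.
Removing the 7 false varves leaves 360 − 7 = 353 true varves beyond the volcanic ash layer.
Counting back 353 years from 1894 CE places the volcanic ash layer in 1894 − 353 = 1541 CE.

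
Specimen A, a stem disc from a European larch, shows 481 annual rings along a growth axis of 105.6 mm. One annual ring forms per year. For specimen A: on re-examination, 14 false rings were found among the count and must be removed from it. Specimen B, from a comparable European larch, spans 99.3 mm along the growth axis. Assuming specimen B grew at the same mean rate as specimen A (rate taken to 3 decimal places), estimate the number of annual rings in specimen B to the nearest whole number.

439 annual rings

Specimen A: correcting the raw count gives 481 − 14 = 467 true annual rings.
A: 105.6 mm over 467 years gives 105.6 / 467 ≈ 0.226 mm/yr.
B spans 99.3 / 0.226 = 439.38 years ≈ 439 annual rings.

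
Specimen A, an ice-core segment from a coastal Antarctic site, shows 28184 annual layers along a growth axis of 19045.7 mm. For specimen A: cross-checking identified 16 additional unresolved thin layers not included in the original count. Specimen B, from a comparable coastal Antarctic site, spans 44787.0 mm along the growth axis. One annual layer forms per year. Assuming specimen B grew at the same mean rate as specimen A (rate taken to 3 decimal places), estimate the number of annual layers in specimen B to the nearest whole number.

66351 annual layers

Specimen A: adjusted count: 28184 + 16 = 28200 annual layers.
A: Mean rate = 19045.7 mm / 28200 years ≈ 0.675 mm per year.
For B, 44787.0 / 0.675 = 66351.11 years ≈ 66351 annual layers.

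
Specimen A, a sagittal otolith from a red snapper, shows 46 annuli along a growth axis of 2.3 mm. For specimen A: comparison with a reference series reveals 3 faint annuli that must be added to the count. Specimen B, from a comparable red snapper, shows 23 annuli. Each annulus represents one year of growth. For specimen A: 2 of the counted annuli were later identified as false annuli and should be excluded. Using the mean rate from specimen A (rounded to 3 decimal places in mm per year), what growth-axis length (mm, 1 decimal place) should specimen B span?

Specimen A: adjusted count: 46 − 2 + 3 = 47 annuli.
A: 2.3 mm over 47 years gives 2.3 / 47 ≈ 0.049 mm per year.
Length of B = 0.049 × 23 = 1.1 mm.

1.1 mm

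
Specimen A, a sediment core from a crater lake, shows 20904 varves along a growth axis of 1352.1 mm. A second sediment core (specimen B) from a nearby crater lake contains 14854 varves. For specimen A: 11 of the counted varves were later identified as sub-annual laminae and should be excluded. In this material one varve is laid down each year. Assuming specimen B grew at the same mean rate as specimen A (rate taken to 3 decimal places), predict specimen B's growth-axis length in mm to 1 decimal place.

965.5 mm

Specimen A: correcting the raw count gives 20904 − 11 = 20893 true varves.
A: Extension rate ≈ 1352.1 / 20893 = 0.065 mm/year.
For B, 0.065 mm/year × 14854 years = 965.5 mm.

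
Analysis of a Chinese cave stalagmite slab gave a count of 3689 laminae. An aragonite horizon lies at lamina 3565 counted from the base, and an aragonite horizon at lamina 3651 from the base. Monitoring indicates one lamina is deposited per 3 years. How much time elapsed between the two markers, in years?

258 years

Separation: 3651 − 3565 = 86 laminae.
86 laminae at 3 years each span 86 × 3 = 258 years.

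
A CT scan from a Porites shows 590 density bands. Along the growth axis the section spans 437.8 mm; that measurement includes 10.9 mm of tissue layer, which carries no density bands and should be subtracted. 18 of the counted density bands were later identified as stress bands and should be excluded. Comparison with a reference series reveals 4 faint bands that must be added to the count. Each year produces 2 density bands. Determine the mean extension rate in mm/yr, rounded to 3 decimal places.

Correcting the raw count gives 590 − 18 + 4 = 576 true density bands.
Dividing by 2 density bands per year: 576 / 2 = 288 years.
The growth record spans 437.8 − 10.9 = 426.9 mm.
Mean rate = 426.9 mm / 288 years ≈ 1.482 mm/yr.

1.482 mm/yr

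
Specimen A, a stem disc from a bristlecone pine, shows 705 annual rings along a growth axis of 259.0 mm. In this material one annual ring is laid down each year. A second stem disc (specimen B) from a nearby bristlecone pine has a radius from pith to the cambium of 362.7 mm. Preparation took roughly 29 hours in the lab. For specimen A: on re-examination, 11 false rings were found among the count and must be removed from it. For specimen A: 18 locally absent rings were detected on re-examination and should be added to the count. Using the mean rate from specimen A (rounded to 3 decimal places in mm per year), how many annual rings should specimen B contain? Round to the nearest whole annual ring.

Specimen A: after corrections the count is 705 − 11 + 18 = 712 annual rings.
A: Mean rate = 259.0 mm / 712 years ≈ 0.364 mm/yr.
For B, 362.7 / 0.364 = 996.43 years ≈ 996 annual rings.

996 annual rings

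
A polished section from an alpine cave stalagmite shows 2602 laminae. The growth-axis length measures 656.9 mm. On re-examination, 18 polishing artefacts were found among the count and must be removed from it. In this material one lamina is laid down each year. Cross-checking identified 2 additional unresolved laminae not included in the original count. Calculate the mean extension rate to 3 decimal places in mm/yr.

0.254 mm/yr

Adjusted count: 2602 − 18 + 2 = 2586 laminae.
Extension rate ≈ 656.9 / 2586 = 0.254 mm/yr.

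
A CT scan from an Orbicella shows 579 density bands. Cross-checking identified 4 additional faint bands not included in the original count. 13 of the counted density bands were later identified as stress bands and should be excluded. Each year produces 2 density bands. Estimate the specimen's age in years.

285 yr

After corrections the count is 579 − 13 + 4 = 570 density bands.
Dividing by 2 density bands per year: 570 / 2 = 285 years.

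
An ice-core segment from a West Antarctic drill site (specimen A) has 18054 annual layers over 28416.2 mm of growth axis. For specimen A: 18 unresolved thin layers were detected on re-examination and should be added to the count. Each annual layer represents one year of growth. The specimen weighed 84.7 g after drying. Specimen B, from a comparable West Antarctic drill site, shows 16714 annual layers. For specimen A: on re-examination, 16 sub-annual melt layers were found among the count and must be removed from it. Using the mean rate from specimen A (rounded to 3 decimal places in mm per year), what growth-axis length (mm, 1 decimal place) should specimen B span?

26307.8 mm

Specimen A: after corrections the count is 18054 − 16 + 18 = 18056 annual layers.
A: 28416.2 mm over 18056 years gives 28416.2 / 18056 ≈ 1.574 mm/yr.
Length of B = 1.574 × 16714 = 26307.8 mm.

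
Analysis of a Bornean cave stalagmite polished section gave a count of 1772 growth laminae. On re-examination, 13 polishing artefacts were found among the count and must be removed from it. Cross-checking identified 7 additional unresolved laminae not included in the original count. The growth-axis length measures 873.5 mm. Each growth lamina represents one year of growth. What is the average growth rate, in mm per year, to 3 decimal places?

True growth lamina count = 1772 − 13 + 7 = 1766.
Mean rate = 873.5 mm / 1766 years ≈ 0.495 mm per year.

0.495 mm per year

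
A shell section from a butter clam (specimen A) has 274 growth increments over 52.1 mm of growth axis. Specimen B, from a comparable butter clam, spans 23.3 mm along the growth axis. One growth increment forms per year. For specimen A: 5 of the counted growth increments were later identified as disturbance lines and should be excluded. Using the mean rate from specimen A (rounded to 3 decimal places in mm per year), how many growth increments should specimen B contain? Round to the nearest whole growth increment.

120 growth increments

Specimen A: after corrections the count is 274 − 5 = 269 growth increments.
A: Mean rate = 52.1 mm / 269 years ≈ 0.194 mm/yr.
Specimen B: 23.3 mm / 0.194 mm per year = 120.10 years ≈ 120 growth increments.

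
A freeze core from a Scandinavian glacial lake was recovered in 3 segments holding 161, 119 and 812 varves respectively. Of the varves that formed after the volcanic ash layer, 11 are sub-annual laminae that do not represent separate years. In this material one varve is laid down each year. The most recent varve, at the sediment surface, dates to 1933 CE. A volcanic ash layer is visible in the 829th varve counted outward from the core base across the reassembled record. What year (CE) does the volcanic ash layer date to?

1681 CE

Total varves = 161 + 119 + 812 = 1092.
Between varve 829 and the sediment surface there are 1092 − 829 = 263 varves.
Removing the 11 false varves leaves 263 − 11 = 252 true varves beyond the volcanic ash layer.
1933 − 252 = 1681 CE.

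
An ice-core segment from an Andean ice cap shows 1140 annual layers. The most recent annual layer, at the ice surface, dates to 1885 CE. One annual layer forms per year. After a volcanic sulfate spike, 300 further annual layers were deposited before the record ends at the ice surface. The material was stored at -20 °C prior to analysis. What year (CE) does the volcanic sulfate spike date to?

300 annual layers formed after the volcanic sulfate spike.
The annual layer at the ice surface is 1885 CE, so the volcanic sulfate spike dates to 1885 − 300 = 1585 CE.

1585 CE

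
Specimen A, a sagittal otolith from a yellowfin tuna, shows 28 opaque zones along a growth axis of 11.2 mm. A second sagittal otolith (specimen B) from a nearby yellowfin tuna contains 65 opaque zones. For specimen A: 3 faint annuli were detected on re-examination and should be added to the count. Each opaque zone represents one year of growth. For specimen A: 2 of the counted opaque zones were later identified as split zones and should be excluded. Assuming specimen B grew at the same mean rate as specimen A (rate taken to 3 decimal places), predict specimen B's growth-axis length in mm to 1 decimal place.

25.1 mm

Specimen A: after corrections the count is 28 − 2 + 3 = 29 opaque zones.
A: 11.2 mm over 29 years gives 11.2 / 29 ≈ 0.386 mm/year.
Length of B = 0.386 × 65 = 25.1 mm.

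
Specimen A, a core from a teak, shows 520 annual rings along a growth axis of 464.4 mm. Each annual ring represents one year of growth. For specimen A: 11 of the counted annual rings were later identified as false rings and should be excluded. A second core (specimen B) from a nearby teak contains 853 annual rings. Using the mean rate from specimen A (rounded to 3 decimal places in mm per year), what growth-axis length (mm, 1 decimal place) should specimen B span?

777.9 mm

Specimen A: true annual ring count = 520 − 11 = 509.
A: 464.4 mm over 509 years gives 464.4 / 509 ≈ 0.912 mm/year.
For B, 0.912 mm/year × 853 years = 777.9 mm.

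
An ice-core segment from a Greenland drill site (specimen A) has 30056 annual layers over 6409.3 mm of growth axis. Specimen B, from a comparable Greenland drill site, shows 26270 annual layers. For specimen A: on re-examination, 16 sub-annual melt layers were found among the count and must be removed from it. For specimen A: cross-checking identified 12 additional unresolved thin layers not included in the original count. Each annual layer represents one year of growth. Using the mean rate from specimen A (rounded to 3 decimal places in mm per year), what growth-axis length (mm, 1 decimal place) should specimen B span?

Specimen A: true annual layer count = 30056 − 16 + 12 = 30052.
A: Mean rate = 6409.3 mm / 30052 years ≈ 0.213 mm/year.
B's length ≈ 0.213 × 26270 = 5595.5 mm.

5595.5 mm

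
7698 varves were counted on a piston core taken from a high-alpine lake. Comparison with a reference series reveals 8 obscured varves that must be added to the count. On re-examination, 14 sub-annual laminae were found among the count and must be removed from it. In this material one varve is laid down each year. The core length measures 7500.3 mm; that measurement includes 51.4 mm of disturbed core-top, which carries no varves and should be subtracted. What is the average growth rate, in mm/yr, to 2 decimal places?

True varve count = 7698 − 14 + 8 = 7692.
The growth record spans 7500.3 − 51.4 = 7448.9 mm.
7448.9 mm over 7692 years gives 7448.9 / 7692 ≈ 0.97 mm/yr.

0.97 mm/yr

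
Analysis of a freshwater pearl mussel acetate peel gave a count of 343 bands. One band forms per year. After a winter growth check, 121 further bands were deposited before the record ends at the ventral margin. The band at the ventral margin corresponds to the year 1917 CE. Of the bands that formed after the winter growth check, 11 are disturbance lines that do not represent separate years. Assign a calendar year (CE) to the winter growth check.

121 bands post-date the winter growth check.
121 − 11 false = 110 true bands after the winter growth check.
1917 − 110 = 1807 CE.

1807 CE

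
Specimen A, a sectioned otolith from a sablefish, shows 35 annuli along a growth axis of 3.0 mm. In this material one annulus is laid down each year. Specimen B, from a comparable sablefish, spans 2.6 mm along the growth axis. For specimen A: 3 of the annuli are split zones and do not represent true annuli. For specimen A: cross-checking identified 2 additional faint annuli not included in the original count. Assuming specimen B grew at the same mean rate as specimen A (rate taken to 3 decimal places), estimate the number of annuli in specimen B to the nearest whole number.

Specimen A: true annulus count = 35 − 3 + 2 = 34.
A: Mean rate = 3.0 mm / 34 years ≈ 0.088 mm/yr.
Specimen B: 2.6 mm / 0.088 mm per year = 29.55 years ≈ 30 annuli.

30 annuli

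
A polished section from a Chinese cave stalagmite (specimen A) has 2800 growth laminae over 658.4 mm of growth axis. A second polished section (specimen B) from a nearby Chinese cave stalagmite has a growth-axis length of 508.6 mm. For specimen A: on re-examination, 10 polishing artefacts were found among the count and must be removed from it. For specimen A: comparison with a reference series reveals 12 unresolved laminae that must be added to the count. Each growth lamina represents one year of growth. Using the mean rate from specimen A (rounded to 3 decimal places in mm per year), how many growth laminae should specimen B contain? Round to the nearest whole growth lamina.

Specimen A: true growth lamina count = 2800 − 10 + 12 = 2802.
A: Mean rate = 658.4 mm / 2802 years ≈ 0.235 mm/year.
Specimen B: 508.6 mm / 0.235 mm per year = 2164.26 years ≈ 2164 growth laminae.

2164 growth laminae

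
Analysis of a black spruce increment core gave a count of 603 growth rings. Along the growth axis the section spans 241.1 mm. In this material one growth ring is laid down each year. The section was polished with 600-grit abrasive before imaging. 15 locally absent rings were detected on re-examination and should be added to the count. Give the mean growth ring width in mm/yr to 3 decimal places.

0.390 mm/yr

After corrections the count is 603 + 15 = 618 growth rings.
Extension rate ≈ 241.1 / 618 = 0.390 mm/yr.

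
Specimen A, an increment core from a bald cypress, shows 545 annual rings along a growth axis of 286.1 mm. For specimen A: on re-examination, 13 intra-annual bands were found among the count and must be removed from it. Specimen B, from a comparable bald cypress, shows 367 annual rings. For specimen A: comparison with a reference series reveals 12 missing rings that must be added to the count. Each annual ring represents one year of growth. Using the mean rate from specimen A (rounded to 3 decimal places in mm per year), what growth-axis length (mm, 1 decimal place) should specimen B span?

193.0 mm

Specimen A: after corrections the count is 545 − 13 + 12 = 544 annual rings.
A: Mean rate = 286.1 mm / 544 years ≈ 0.526 mm/year.
For B, 0.526 mm/year × 367 years = 193.0 mm.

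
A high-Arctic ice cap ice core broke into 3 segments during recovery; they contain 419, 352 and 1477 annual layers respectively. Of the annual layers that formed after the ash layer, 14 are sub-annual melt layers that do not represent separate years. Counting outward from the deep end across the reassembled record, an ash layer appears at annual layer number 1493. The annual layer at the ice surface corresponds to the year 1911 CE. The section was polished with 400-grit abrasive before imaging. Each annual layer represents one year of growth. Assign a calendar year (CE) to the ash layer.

1170 CE

Total annual layers = 419 + 352 + 1477 = 2248.
Between annual layer 1493 and the ice surface there are 2248 − 1493 = 755 annual layers.
Removing the 14 false annual layers leaves 755 − 14 = 741 true annual layers beyond the ash layer.
1911 − 741 = 1170 CE.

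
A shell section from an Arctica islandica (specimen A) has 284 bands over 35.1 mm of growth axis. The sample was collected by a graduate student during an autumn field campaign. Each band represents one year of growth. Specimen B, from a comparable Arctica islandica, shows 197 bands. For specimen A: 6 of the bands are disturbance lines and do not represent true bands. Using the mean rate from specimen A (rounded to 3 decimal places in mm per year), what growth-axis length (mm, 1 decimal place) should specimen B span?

24.8 mm

Specimen A: true band count = 284 − 6 = 278.
A: Mean rate = 35.1 mm / 278 years ≈ 0.126 mm/yr.
B's length ≈ 0.126 × 197 = 24.8 mm.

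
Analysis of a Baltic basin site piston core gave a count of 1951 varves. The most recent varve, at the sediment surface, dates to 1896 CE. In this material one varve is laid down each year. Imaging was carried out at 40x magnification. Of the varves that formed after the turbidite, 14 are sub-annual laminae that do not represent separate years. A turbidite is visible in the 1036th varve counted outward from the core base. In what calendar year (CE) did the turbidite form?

995 CE

The turbidite sits at varve 1036 from the core base, so 1951 − 1036 = 915 varves formed after it.
Excluding 14 false varves: 915 − 14 = 901.
1896 − 901 = 995 CE.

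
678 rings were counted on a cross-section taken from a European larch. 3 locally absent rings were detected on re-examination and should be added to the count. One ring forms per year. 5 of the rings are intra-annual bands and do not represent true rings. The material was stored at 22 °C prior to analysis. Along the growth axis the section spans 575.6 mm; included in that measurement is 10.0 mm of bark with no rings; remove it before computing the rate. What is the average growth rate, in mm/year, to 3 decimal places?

0.837 mm/year

Correcting the raw count gives 678 − 5 + 3 = 676 true rings.
Removing the 10.0 mm offcut leaves 575.6 − 10.0 = 565.6 mm.
Mean rate = 565.6 mm / 676 years ≈ 0.837 mm/year.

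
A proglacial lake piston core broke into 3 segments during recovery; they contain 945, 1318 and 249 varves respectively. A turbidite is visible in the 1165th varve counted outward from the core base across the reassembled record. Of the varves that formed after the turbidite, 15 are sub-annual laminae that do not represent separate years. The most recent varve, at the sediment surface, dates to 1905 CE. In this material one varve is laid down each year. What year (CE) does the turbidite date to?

573 CE

Total varves = 945 + 1318 + 249 = 2512.
Between varve 1165 and the sediment surface there are 2512 − 1165 = 1347 varves.
Removing the 15 false varves leaves 1347 − 15 = 1332 true varves beyond the turbidite.
Counting back 1332 years from 1905 CE places the turbidite in 1905 − 1332 = 573 CE.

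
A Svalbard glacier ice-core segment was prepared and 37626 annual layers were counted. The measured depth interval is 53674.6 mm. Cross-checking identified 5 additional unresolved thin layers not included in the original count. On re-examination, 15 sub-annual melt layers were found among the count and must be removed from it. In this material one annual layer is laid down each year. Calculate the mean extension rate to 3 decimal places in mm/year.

After corrections the count is 37626 − 15 + 5 = 37616 annual layers.
Extension rate ≈ 53674.6 / 37616 = 1.427 mm/year.

1.427 mm/year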